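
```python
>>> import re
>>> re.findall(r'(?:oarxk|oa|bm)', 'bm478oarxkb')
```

Alternation tries branches left to right and keeps the first one that lets the overall match succeed at that position.
Walking the string: at [0:2] → 'bm'; at [5:10] → 'oarxk'.
`findall` yields the raw match text (2 of them) because the pattern has no groups.

['bm', 'oarxk']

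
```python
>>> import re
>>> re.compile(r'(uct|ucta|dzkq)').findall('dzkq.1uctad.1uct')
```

Alternation isn't longest-match — the leftmost alternative that fits at this position is chosen.
Scanning left to right: at [0:4] match 'dzkq', group 1 = 'dzkq'; at [6:9] match 'uct', group 1 = 'uct'; at [13:16] match 'uct', group 1 = 'uct'.
`findall` collects group 1 from each match (3 total).

['dzkq', 'uct', 'uct']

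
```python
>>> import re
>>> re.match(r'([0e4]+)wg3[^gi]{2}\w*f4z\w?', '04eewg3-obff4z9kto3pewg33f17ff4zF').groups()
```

('04ee',)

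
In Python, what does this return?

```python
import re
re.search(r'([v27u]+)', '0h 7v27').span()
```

(3, 7)

The match spans [3:7] → '7v27'.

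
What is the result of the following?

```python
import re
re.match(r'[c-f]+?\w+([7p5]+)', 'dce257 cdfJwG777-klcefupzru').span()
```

`re.match` only tries the pattern at the start of the string.
The match spans [0:6] → 'dce257'.

(0, 6)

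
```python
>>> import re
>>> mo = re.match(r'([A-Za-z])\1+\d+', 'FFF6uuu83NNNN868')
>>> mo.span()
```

The backreference `\1` re-matches whatever the first group consumed, character for character.
With `match`, the pattern is implicitly anchored at the beginning.
The match spans [0:4] → 'FFF6'.
Captured: group 1 = 'F'.

(0, 4)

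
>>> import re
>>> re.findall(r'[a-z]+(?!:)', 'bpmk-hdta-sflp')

['bpmk', 'hdta', 'sflp']

Because the assertion is negative and zero-width, positions next to the forbidden text are skipped.
No capturing groups, so `findall` returns the 3 full match strings.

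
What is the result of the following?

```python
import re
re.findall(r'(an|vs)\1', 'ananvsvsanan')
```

`\1` has to match the exact text group 1 already captured.
One capturing group, so `findall` returns just the captured substring from each match — 3 in all.

['an', 'vs', 'an']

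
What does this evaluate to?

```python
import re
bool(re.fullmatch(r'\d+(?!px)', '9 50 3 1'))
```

False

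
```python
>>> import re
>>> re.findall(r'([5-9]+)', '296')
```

['96']

This matches one or more of a character in [5-9] (captured).
Walking the string: at [1:3] match '96', group 1 = '96'.
Because there's exactly one group, `findall` drops the full match and keeps group 1 from the one hit.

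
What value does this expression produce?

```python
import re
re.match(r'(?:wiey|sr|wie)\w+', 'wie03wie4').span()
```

`re.match` won't scan ahead — the pattern has to work from the very first character.
The match spans [0:9] → 'wie03wie4'.

(0, 9)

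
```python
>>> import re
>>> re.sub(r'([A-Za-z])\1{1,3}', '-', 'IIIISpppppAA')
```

'-S-p-'

`\1` is not a pattern — it's the concrete string captured by group 1, re-applied verbatim.
Matches: at [0:4] → 'IIII'; at [5:9] → 'pppp'; at [10:12] → 'AA'.
Each match is replaced by '-'.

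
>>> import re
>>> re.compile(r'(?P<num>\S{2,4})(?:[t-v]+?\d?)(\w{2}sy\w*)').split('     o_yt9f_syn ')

['     ', 'o_y', 'f_syn', ' ']

This matches 2 to 4 of a non-whitespace character (captured as 'num'); then one or more of a character in [t-v] (lazy), then optionally a digit (non-capturing group); then exactly 2 of a word character, then the literal 'sy', then zero or more of a word character (captured).
Matches to split on: at [5:15] → 'o_yt9f_syn'.
`re.split` interleaves the captured-group text with the surrounding fragments.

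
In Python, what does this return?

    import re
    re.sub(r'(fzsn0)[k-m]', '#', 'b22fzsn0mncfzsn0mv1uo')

'b22#nc#v1uo'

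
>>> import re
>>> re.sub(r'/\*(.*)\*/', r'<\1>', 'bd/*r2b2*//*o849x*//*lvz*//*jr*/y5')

'bd<r2b2*//*o849x*//*lvz*//*jr>y5'

Each match is replaced using the text its own group 1 captured.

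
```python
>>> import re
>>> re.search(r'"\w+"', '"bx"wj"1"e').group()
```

'"bx"'

`re.search` scans for the first position where the pattern succeeds.
The match spans [0:4] → '"bx"'.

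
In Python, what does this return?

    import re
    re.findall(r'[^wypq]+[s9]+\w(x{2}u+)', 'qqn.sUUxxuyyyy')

[]

One capturing group, so `findall` returns just the captured substring from each match — 0 in all.
Nothing in the string satisfies the pattern, so the list is empty.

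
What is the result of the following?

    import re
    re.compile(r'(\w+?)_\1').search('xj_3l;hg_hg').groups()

('hg',)

A backreference is literal: `\1` must see the identical characters the first group matched.
`re.search` scans for the first position where the pattern succeeds.
The match spans [6:11] → 'hg_hg'.
Captured: group 1 = 'hg'.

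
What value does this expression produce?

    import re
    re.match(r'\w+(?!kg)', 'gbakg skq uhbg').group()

Because the assertion is negative and zero-width, positions next to the forbidden text are skipped.
With `match`, the pattern is implicitly anchored at the beginning.
The match spans [0:5] → 'gbakg'.

'gbakg'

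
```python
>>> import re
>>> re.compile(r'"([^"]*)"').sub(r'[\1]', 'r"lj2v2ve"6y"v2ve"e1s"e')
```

Matches: at [1:10] → '"lj2v2ve"'; at [12:18] → '"v2ve"'.
Each match is replaced using the text its own group 1 captured.

'r[lj2v2ve]6y[v2ve]e1s"e'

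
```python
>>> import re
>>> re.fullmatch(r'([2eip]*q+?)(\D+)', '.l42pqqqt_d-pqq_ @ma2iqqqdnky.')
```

This matches zero or more of one of [2eip], then one or more of the literal 'q' (lazy) (captured); then one or more of a non-digit (captured).
`re.fullmatch` requires the pattern to consume the entire string.
Here the string isn't matched end-to-end, so the call returns None.

None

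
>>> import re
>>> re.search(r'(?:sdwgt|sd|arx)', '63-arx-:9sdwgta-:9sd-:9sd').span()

(3, 6)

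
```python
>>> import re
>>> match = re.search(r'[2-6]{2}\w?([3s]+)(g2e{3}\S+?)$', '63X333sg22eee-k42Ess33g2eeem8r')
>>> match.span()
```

(15, 30)

The pattern matches exactly 2 of a character in [2-6], then optionally a word character; then one or more of one of [3s] (captured); then the literal 'g2', then exactly 3 of the literal 'e', then one or more of a non-whitespace character (lazy) (captured); then anchored at the end.
`re.search` tries every starting position until one works.
The match spans [15:30] → '42Ess33g2eeem8r'.
Captured: group 1 = 'ss33', group 2 = 'g2eeem8r'.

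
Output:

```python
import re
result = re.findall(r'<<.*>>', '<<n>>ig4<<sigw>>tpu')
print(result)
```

No capturing groups, so `findall` returns the 1 full match string.

['<<n>>ig4<<sigw>>']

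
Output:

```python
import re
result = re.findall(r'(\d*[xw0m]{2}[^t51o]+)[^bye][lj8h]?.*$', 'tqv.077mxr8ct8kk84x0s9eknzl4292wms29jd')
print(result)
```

['077mxr8c']

Pattern: zero or more of a digit, then exactly 2 of one of [xw0m], then one or more of any character except [t51o] (captured); then any character except [bye], then optionally one of [lj8h], then zero or more of any character; then anchored at the end.
Scanning left to right: at [4:38] match '077mxr8ct8kk84x0s9eknzl4292wms29jd', group 1 = '077mxr8c'.
One capturing group, so `findall` returns just the captured substring from the one match — 1 in all.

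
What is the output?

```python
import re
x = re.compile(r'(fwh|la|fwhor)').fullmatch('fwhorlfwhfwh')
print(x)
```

None

For `fullmatch`, every character of the input must be accounted for by the pattern.
Here the string isn't matched end-to-end, so the call returns None.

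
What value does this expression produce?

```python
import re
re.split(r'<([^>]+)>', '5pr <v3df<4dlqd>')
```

['5pr ', 'v3df<4dlqd', '']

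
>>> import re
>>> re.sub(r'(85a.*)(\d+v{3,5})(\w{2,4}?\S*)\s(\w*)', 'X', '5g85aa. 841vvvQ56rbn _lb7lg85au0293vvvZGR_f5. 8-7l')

'5gX-7l'

This matches the literal '85a', then zero or more of any character (captured); then one or more of a digit, then 3 to 5 of the literal 'v' (captured); then 2 to 4 of a word character (lazy), then zero or more of a non-whitespace character (captured); then whitespace; then zero or more of a word character (captured).
Every occurrence is swapped for 'X'.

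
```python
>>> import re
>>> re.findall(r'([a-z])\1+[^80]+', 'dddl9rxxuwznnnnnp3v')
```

`\1` has to match the exact text group 1 already captured.
Matches: at [0:19] match 'dddl9rxxuwznnnnnp3v', group 1 = 'd'.
`findall` collects group 1 from the one match (1 total).

['d']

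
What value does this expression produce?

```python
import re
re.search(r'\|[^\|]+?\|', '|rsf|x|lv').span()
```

`re.search` tries every starting position until one works.
The match spans [0:5] → '|rsf|'.

(0, 5)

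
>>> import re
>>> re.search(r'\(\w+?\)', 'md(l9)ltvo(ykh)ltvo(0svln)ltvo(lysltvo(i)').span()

(2, 6)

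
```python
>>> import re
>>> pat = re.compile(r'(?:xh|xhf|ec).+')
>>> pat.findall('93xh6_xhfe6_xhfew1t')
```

['xh6_xhfe6_xhfew1t']

Walking the string: at [2:19] → 'xh6_xhfe6_xhfew1t'.
No capturing groups, so `findall` returns the 1 full match string.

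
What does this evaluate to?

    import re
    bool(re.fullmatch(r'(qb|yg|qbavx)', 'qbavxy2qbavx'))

False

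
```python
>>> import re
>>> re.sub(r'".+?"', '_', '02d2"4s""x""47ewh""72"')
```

'02d2____'

Matches: at [4:8] → '"4s"'; at [8:11] → '"x"'; at [11:18] → '"47ewh"'; at [18:22] → '"72"'.
Each match is replaced by '_'.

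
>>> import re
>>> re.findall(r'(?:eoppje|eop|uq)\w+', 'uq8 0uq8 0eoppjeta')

['uq8', 'uq8', 'eoppjeta']

Scanning left to right: at [0:3] → 'uq8'; at [5:8] → 'uq8'; at [10:18] → 'eoppjeta'.
`findall` yields the raw match text (3 of them) because the pattern has no groups.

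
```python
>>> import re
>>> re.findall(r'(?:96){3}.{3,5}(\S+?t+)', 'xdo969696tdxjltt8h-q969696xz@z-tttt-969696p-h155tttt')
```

A non-greedy quantifier consumes as few characters as it can — just enough that the remainder of the pattern still matches from where it stops; whatever follows it matches normally.
One capturing group, so `findall` returns just the captured substring from each match — 3 in all.

['tt', 'tttt', '5tttt']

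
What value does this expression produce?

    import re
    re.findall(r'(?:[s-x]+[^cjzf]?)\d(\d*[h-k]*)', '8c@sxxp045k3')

['45k']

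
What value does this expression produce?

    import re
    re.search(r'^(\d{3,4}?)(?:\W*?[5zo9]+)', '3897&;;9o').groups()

The pattern matches anchored at the start of the string; then 3 to 4 of a digit (lazy) (captured); then zero or more of a non-word character (lazy), then one or more of one of [5zo9] (non-capturing group).
`re.search` tries every starting position until one works.
The match spans [0:9] → '3897&;;9o'.
Captured: group 1 = '3897'.

('3897',)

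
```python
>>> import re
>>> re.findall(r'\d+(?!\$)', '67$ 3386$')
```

['6', '338']

The negative lookahead/lookbehind blocks any match where the forbidden context is present.
Scanning left to right: at [0:1] → '6'; at [4:7] → '338'.
With no groups in the pattern, `findall` gives back each whole match — 2 here.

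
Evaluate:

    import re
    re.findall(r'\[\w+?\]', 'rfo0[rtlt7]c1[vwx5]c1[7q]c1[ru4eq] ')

['[rtlt7]', '[vwx5]', '[7q]', '[ru4eq]']

Walking the string: at [4:11] → '[rtlt7]'; at [13:19] → '[vwx5]'; at [21:25] → '[7q]'; at [27:34] → '[ru4eq]'.
`findall` yields the raw match text (4 of them) because the pattern has no groups.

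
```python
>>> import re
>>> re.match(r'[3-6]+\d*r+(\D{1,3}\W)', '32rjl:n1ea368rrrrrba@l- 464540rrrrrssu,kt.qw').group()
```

The pattern matches one or more of a character in [3-6], then zero or more of a digit, then one or more of the literal 'r'; then 1 to 3 of a non-digit, then a non-word character (captured).
`re.match` won't scan ahead — the pattern has to work from the very first character.
The match spans [0:6] → '32rjl:'.
Captured: group 1 = 'jl:'.

'32rjl:'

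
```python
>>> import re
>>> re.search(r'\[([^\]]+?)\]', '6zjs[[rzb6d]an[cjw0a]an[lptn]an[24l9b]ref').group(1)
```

'[rzb6d'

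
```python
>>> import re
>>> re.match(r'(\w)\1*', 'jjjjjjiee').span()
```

The backreference `\1` re-matches whatever the first group consumed, character for character.
`match` is anchored at position 0; if the pattern doesn't fit there, it returns None.
The match spans [0:6] → 'jjjjjj'.
Captured: group 1 = 'j'.

(0, 6)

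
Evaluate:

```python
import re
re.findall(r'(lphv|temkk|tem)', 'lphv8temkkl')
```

['lphv', 'temkk']

Branches in `(...|...)` are attempted left-to-right; the first branch that allows the whole pattern to succeed is taken.
Matches: at [0:4] match 'lphv', group 1 = 'lphv'; at [5:10] match 'temkk', group 1 = 'temkk'.
Because there's exactly one group, `findall` drops the full match and keeps group 1 from each hit.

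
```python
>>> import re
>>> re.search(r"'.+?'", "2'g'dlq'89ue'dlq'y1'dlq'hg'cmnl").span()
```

With the lazy modifier that quantifier settles for the fewest repetitions that let the rest of the pattern succeed (the atoms after it are unaffected and can still be greedy).
Unlike `match`, `search` isn't anchored — it looks for the pattern anywhere in the string.
The match spans [1:4] → "'g'".

(1, 4)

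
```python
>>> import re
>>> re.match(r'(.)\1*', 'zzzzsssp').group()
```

A backreference is literal: `\1` must see the identical characters the first group matched.
`re.match` won't scan ahead — the pattern has to work from the very first character.
The match spans [0:4] → 'zzzz'.
Captured: group 1 = 'z'.

'zzzz'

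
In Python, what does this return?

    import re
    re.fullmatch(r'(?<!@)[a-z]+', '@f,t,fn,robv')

None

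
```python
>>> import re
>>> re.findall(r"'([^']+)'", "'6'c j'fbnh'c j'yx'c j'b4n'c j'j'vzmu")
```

['6', 'fbnh', 'yx', 'b4n', 'j']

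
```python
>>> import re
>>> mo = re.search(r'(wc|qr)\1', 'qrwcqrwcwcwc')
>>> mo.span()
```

(6, 10)

After group 1 captures some text, `\1` only succeeds where that same text appears again.
`re.search` scans for the first position where the pattern succeeds.
The match spans [6:10] → 'wcwc'.
Captured: group 1 = 'wc'.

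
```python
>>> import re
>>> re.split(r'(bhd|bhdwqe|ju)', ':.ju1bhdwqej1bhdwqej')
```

[':.', 'ju', '1', 'bhd', 'wqej1', 'bhd', 'wqej']

Branches in `(...|...)` are attempted left-to-right; the first branch that allows the whole pattern to succeed is taken.
Because the pattern has a capturing group, `split` also inserts each captured text between the pieces.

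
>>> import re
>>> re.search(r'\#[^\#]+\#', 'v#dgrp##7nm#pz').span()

(1, 7)

The match spans [1:7] → '#dgrp#'.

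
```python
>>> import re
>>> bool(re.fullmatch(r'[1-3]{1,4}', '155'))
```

`re.fullmatch` is like wrapping the pattern in `^…$` (in single-line mode).
Here there's no way to consume every character, so the call returns None, and `bool(None)` is False.

False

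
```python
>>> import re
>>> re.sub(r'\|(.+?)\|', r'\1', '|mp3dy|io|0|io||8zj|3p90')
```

A non-greedy quantifier consumes as few characters as it can — just enough that the remainder of the pattern still matches from where it stops; whatever follows it matches normally.
Matches: at [0:7] → '|mp3dy|'; at [9:12] → '|0|'; at [14:20] → '||8zj|'.
Each match is replaced using the text its own group 1 captured.

'mp3dyio0io|8zj3p90'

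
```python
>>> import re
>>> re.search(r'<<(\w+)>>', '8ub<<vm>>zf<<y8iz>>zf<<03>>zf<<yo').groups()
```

('vm',)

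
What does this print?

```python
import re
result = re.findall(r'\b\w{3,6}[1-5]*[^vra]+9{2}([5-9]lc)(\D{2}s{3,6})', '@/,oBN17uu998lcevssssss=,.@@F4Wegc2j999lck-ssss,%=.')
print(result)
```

[('8lc', 'evssssss'), ('9lc', 'k-ssss')]

This matches a word boundary (`\b`, zero-width); then 3 to 6 of a word character; then zero or more of a character in [1-5], then one or more of any character except [vra], then exactly 2 of a literal '9'; then a character in [5-9], then the literal 'lc' (captured); then exactly 2 of a non-digit, then 3 to 6 of the literal 's' (captured).
Walking the string: at [3:23] match 'oBN17uu998lcevssssss', groups = ('8lc', 'evssssss'); at [28:47] match 'F4Wegc2j999lck-ssss', groups = ('9lc', 'k-ssss').
2 groups means each result is a tuple of 2 captured strings — 2 here.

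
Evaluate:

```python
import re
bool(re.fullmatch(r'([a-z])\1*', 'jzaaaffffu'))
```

A backreference is literal: `\1` must see the identical characters the first group matched.
`re.fullmatch` requires the pattern to consume the entire string.
Here the pattern can't cover the whole string, so the call returns None, and `bool(None)` is False.

False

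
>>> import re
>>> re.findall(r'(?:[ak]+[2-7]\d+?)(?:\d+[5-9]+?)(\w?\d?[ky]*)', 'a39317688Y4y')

['Y4y']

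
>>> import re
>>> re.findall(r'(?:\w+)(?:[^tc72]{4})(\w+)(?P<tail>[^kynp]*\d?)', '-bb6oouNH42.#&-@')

The pattern matches one or more of a word character (non-capturing group); then exactly 4 of any character except [tc72] (non-capturing group); then one or more of a word character (captured); then zero or more of any character except [kynp], then optionally a digit (captured as 'tail').
Walking the string: at [1:16] match 'bb6oouNH42.#&-@', groups = ('2', '.#&-@').
With 2 capturing groups, `findall` returns a 2-tuple per match.

[('2', '.#&-@')]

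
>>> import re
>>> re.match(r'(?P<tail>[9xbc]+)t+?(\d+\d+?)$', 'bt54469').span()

(0, 7)

The pattern matches one or more of one of [9xbc] (captured as 'tail'); then one or more of a literal 't' (lazy); then one or more of a digit, then one or more of a digit (lazy) (captured); then anchored at the end.
`match` is anchored at position 0; if the pattern doesn't fit there, it returns None.
The match spans [0:7] → 'bt54469'.
Captured: group 1 = 'b', group 2 = '54469'.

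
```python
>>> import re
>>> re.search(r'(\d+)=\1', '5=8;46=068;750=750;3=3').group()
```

A backreference is literal: `\1` must see the identical characters the first group matched.
The match spans [11:18] → '750=750'.

'750=750'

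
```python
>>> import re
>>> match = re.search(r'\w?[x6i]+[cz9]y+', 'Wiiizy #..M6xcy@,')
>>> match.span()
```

The pattern matches optionally a word character, then one or more of one of [x6i], then one of [cz9]; then one or more of a literal 'y'.
The match spans [0:6] → 'Wiiizy'.

(0, 6)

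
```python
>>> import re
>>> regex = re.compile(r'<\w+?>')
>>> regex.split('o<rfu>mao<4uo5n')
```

['o', 'mao<4uo5n']

Each match becomes a cut point; 2 segments remain.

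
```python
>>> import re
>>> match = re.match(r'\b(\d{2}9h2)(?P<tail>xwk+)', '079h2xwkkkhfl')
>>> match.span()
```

(0, 10)

The pattern matches a word boundary (`\b`, zero-width); then exactly 2 of a digit, then the literal '9h2' (captured); then the literal 'xw', then one or more of the literal 'k' (captured as 'tail').
`match` is anchored at position 0; if the pattern doesn't fit there, it returns None.
The match spans [0:10] → '079h2xwkkk'.
Captured: group 1 = '079h2', group 2 = 'xwkkk'.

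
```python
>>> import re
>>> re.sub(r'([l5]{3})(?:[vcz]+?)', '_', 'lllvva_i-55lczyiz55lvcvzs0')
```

A non-greedy quantifier consumes as few characters as it can — just enough that the remainder of the pattern still matches from where it stops; whatever follows it matches normally.
Every occurrence is swapped for '_'.

'_va_i-_zyiz_cvzs0'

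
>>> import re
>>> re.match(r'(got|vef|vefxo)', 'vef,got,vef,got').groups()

The match spans [0:3] → 'vef'.
Captured: group 1 = 'vef'.

('vef',)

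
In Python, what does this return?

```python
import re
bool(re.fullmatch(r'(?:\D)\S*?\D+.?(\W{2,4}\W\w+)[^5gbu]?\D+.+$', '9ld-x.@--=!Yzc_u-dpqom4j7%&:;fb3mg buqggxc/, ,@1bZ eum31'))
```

False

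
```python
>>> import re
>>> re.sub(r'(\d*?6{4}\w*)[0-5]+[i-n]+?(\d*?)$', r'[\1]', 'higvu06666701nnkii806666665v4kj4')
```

'higvu[06666701nnkii806666665v]'

The pattern matches zero or more of a digit (lazy), then exactly 4 of a literal '6', then zero or more of a word character (captured); then one or more of a character in [0-5], then one or more of a character in [i-n] (lazy); then zero or more of a digit (lazy) (captured); then anchored at the end.
Matches: at [5:32] → '06666701nnkii806666665v4kj4'.
Each match is replaced using the text its own group 1 captured.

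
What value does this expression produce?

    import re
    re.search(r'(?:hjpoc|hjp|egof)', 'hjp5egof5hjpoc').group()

The match spans [0:3] → 'hjp'.

'hjp'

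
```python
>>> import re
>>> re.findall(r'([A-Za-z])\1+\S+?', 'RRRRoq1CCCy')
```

['R', 'C']

After group 1 captures some text, `\1` only succeeds where that same text appears again.
Scanning left to right: at [0:5] match 'RRRRo', group 1 = 'R'; at [7:11] match 'CCCy', group 1 = 'C'.
One capturing group, so `findall` returns just the captured substring from each match — 2 in all.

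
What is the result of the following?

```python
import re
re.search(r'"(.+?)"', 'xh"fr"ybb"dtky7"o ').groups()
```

('fr',)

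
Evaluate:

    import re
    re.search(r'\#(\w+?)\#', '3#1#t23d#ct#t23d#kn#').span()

(1, 4)

`search` walks the string left to right and returns the first match it finds.
The match spans [1:4] → '#1#'.
Captured: group 1 = '1'.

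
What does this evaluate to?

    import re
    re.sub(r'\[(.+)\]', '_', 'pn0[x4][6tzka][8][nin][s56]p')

Matches: at [3:27] → '[x4][6tzka][8][nin][s56]'.
Each match is replaced by '_'.

'pn0_p'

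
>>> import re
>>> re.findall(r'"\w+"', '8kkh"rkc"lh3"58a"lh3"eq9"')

['"rkc"', '"58a"', '"eq9"']

`findall` yields the raw match text (3 of them) because the pattern has no groups.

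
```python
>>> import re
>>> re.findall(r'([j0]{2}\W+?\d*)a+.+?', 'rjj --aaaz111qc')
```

This matches exactly 2 of one of [j0], then one or more of a non-word character (lazy), then zero or more of a digit (captured); then one or more of a literal 'a'; then one or more of any character (lazy).
Walking the string: at [1:10] match 'jj --aaaz', group 1 = 'jj --'.
Because there's exactly one group, `findall` drops the full match and keeps group 1 from the one hit.

['jj --']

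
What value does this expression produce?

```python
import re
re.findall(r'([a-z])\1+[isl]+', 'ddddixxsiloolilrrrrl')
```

`\1` has to match the exact text group 1 already captured.
`findall` collects group 1 from each match (4 total).

['d', 'x', 'o', 'r']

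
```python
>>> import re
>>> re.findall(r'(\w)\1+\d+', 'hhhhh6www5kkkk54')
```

['h', 'w', 'k']

A backreference is literal: `\1` must see the identical characters the first group matched.
One capturing group, so `findall` returns just the captured substring from each match — 3 in all.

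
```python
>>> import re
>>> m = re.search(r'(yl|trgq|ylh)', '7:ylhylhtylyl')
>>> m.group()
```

The regex engine tests alternatives in the order written; an earlier branch that matches wins even if a later one would match more.
The match spans [2:4] → 'yl'.

'yl'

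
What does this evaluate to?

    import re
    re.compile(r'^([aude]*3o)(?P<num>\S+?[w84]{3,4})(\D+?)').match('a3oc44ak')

None

Pattern: anchored at the start of the string; then zero or more of one of [aude], then the literal '3o' (captured); then one or more of a non-whitespace character (lazy), then 3 to 4 of one of [w84] (captured as 'num'); then one or more of a non-digit (lazy) (captured).
`re.match` only tries the pattern at the start of the string.
Here position 0 doesn't satisfy it, so the call returns None.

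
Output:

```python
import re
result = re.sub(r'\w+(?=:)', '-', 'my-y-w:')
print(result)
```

Because the assertion is zero-width, the text it checks is not consumed and won't appear in the result.
Each match is replaced by '-'.

my-y--:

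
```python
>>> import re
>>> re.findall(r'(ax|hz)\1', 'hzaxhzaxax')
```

['ax']

`\1` is not a pattern — it's the concrete string captured by group 1, re-applied verbatim.
Walking the string: at [6:10] match 'axax', group 1 = 'ax'.
Because there's exactly one group, `findall` drops the full match and keeps group 1 from the one hit.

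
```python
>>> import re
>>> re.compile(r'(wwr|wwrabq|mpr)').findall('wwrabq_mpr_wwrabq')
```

The regex engine tests alternatives in the order written; an earlier branch that matches wins even if a later one would match more.
`findall` collects group 1 from each match (3 total).

['wwr', 'mpr', 'wwr']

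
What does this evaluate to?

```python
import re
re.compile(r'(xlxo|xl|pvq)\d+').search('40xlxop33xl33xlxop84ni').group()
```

'xl33'

Unlike `match`, `search` isn't anchored — it looks for the pattern anywhere in the string.
The match spans [9:13] → 'xl33'.
Captured: group 1 = 'xl'.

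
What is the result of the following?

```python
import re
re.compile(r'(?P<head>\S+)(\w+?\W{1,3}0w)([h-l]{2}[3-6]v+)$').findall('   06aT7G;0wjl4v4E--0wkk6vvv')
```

[('06aT7G;0wjl4v4', 'E--0w', 'kk6vvv')]

Pattern: one or more of a non-whitespace character (captured as 'head'); then one or more of a word character (lazy), then 1 to 3 of a non-word character, then the literal '0w' (captured); then exactly 2 of a character in [h-l], then a character in [3-6], then one or more of a literal 'v' (captured); then anchored at the end.
With 3 capturing groups, `findall` returns a 3-tuple per match.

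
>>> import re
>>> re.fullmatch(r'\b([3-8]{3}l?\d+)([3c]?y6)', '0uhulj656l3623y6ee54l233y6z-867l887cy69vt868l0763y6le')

This matches a word boundary (`\b`, zero-width); then exactly 3 of a character in [3-8], then optionally a literal 'l', then one or more of a digit (captured); then optionally one of [3c], then the literal 'y6' (captured).
`re.fullmatch` is like wrapping the pattern in `^…$` (in single-line mode).
Here the pattern can't cover the whole string, so the call returns None.

None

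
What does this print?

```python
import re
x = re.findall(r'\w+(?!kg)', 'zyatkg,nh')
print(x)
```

['zyatkg', 'nh']

`(?!…)`/`(?<!…)` only lets a position through if the neighbouring text does NOT match; no characters are consumed.
Matches: at [0:6] → 'zyatkg'; at [7:9] → 'nh'.
Since nothing is captured, `findall` lists the 2 matched substrings directly.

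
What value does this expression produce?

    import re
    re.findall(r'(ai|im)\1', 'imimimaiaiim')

['im', 'ai']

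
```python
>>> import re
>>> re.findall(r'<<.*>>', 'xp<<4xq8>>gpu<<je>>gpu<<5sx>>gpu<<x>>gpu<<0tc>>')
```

`findall` yields the raw match text (1 of them) because the pattern has no groups.

['<<4xq8>>gpu<<je>>gpu<<5sx>>gpu<<x>>gpu<<0tc>>']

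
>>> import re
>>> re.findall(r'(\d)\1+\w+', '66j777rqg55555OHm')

['6']

`\1` has to match the exact text group 1 already captured.
With a single group, `findall` returns only what that group captured — 1 item.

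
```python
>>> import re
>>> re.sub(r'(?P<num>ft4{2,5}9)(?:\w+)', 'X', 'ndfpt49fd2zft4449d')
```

The pattern matches the literal 'ft', then 2 to 5 of the literal '4', then the literal '9' (captured as 'num'); then one or more of a word character (non-capturing group).
Matches: at [11:18] → 'ft4449d'.
`sub` substitutes 'X' at each match site.

'ndfpt49fd2zX'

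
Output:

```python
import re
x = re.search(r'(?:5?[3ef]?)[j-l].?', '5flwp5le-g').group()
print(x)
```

Pattern: optionally a literal '5', then optionally one of [3ef] (non-capturing group); then a character in [j-l], then optionally any character.
`re.search` tries every starting position until one works.
The match spans [0:4] → '5flw'.

5flw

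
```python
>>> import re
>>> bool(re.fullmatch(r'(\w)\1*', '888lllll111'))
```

False

For `fullmatch`, every character of the input must be accounted for by the pattern.
Here the pattern can't cover the whole string, so the call returns None, and `bool(None)` is False.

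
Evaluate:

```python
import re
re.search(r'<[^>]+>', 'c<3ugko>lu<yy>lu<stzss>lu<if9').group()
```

`re.search` tries every starting position until one works.
The match spans [1:8] → '<3ugko>'.

'<3ugko>'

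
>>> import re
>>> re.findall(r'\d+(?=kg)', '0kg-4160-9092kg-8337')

The lookaround is zero-width — it requires the adjacent text to match without consuming it, so the asserted text isn't part of the match.
Scanning left to right: at [0:1] → '0'; at [9:13] → '9092'.
No capturing groups, so `findall` returns the 2 full match strings.

['0', '9092']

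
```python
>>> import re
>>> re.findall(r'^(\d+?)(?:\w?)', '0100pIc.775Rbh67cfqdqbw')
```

['0']

One capturing group, so `findall` returns just the captured substring from the one match — 1 in all.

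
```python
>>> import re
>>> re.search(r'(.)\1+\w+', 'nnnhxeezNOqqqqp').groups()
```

('n',)

`\1` has to match the exact text group 1 already captured.
Unlike `match`, `search` isn't anchored — it looks for the pattern anywhere in the string.
The match spans [0:15] → 'nnnhxeezNOqqqqp'.
Captured: group 1 = 'n'.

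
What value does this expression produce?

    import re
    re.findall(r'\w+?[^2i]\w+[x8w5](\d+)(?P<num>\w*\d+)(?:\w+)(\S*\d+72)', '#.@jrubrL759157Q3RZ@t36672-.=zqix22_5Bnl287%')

[('7', 'Q3', '@t36672')]

This matches one or more of a word character (lazy); then any character except [2i], then one or more of a word character, then one of [x8w5]; then one or more of a digit (captured); then zero or more of a word character, then one or more of a digit (captured as 'num'); then one or more of a word character (non-capturing group); then zero or more of a non-whitespace character, then one or more of a digit, then the literal '72' (captured).
Matches: at [3:26] match 'jrubrL759157Q3RZ@t36672', groups = ('7', 'Q3', '@t36672').
Multiple groups make `findall` return tuples — one 3-tuple for the one match.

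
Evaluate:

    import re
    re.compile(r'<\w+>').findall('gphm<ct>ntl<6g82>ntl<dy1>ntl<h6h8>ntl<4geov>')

['<ct>', '<6g82>', '<dy1>', '<h6h8>', '<4geov>']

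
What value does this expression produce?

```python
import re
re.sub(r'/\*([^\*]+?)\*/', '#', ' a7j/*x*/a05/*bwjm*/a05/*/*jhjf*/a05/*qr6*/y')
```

' a7j#a05#a05/*#a05#y'

Matches: at [4:9] → '/*x*/'; at [12:20] → '/*bwjm*/'; at [25:33] → '/*jhjf*/'; at [36:43] → '/*qr6*/'.
`sub` substitutes '#' at each match site.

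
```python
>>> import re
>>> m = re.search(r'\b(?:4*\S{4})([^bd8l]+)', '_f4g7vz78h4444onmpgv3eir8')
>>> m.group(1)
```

The pattern matches a word boundary (`\b`, zero-width); then zero or more of a literal '4', then exactly 4 of a non-whitespace character (non-capturing group); then one or more of any character except [bd8l] (captured).
Unlike `match`, `search` isn't anchored — it looks for the pattern anywhere in the string.
The match spans [0:8] → '_f4g7vz7'.
Captured: group 1 = '7vz7'.

'7vz7'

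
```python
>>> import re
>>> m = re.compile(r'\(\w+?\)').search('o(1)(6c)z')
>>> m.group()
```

'(1)'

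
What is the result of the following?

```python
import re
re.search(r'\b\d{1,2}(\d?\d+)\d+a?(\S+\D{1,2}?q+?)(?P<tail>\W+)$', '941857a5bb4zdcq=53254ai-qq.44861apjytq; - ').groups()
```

Pattern: a word boundary (`\b`, zero-width); then 1 to 2 of a digit; then optionally a digit, then one or more of a digit (captured); then one or more of a digit, then optionally a literal 'a'; then one or more of a non-whitespace character, then 1 to 2 of a non-digit (lazy), then one or more of the literal 'q' (lazy) (captured); then one or more of a non-word character (captured as 'tail'); then anchored at the end.
`re.search` scans for the first position where the pattern succeeds.
The match spans [0:42] → '941857a5bb4zdcq=53254ai-qq.44861apjytq; - '.
Captured: group 1 = '185', group 2 = '5bb4zdcq=53254ai-qq.44861apjytq', group 3 = '; - '.

('185', '5bb4zdcq=53254ai-qq.44861apjytq', '; - ')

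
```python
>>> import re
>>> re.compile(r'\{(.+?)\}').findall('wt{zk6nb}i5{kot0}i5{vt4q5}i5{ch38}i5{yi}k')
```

Because the quantifier is non-greedy, it stops expanding at the earliest point where the rest of the pattern can succeed.
`findall` collects group 1 from each match (5 total).

['zk6nb', 'kot0', 'vt4q5', 'ch38', 'yi']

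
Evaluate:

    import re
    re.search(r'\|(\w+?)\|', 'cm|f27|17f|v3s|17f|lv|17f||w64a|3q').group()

'|f27|'

Unlike `match`, `search` isn't anchored — it looks for the pattern anywhere in the string.
The match spans [2:7] → '|f27|'.
Captured: group 1 = 'f27'.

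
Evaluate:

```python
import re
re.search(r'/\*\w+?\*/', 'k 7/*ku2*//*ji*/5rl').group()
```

'/*ku2*/'

The match spans [3:10] → '/*ku2*/'.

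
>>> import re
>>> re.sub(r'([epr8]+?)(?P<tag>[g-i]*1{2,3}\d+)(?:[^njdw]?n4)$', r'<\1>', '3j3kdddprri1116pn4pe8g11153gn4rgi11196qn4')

'3j3kdddprri1116pn4pe8g11153gn4<r>'

The pattern matches one or more of one of [epr8] (lazy) (captured); then zero or more of a character in [g-i], then 2 to 3 of a literal '1', then one or more of a digit (captured as 'tag'); then optionally any character except [njdw], then the literal 'n4' (non-capturing group); then anchored at the end.
Matches: at [30:41] → 'rgi11196qn4'.
`\1` in the replacement pulls in group 1's text for each match.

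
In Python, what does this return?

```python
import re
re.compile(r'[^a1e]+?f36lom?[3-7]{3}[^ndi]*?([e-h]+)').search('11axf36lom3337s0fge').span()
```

(3, 19)

Pattern: one or more of any character except [a1e] (lazy), then the literal 'f36', then the literal 'lo'; then optionally the literal 'm', then exactly 3 of a character in [3-7], then zero or more of any character except [ndi] (lazy); then one or more of a character in [e-h] (captured).
The match spans [3:19] → 'xf36lom3337s0fge'.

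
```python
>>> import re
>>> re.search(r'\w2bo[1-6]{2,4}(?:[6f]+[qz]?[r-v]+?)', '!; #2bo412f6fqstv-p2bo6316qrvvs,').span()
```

This matches a word character, then the literal '2bo', then 2 to 4 of a character in [1-6]; then one or more of one of [6f], then optionally one of [qz], then one or more of a character in [r-v] (lazy) (non-capturing group).
`re.search` tries every starting position until one works.
The match spans [18:28] → 'p2bo6316qr'.

(18, 28)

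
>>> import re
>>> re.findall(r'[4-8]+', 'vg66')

The pattern matches one or more of a character in [4-8].
Walking the string: at [2:4] → '66'.
With no groups in the pattern, `findall` gives back each whole match — 1 here.

['66']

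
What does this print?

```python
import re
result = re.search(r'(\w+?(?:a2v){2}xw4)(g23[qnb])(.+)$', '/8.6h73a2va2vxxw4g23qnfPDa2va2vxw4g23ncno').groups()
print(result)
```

The match spans [3:41] → '6h73a2va2vxxw4g23qnfPDa2va2vxw4g23ncno'.
Captured: group 1 = '6h73a2va2vxxw4g23qnfPDa2va2vxw4', group 2 = 'g23n', group 3 = 'cno'.

('6h73a2va2vxxw4g23qnfPDa2va2vxw4', 'g23n', 'cno')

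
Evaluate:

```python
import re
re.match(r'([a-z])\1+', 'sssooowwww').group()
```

'sss'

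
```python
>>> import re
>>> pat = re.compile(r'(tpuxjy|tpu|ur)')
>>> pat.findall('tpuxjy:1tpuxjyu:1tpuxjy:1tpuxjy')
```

['tpuxjy', 'tpuxjy', 'tpuxjy', 'tpuxjy']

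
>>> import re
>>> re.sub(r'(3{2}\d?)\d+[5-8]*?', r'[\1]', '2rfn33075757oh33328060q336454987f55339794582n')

The pattern matches exactly 2 of a literal '3', then optionally a digit (captured); then one or more of a digit, then zero or more of a character in [5-8] (lazy).
Matches: at [4:12] → '33075757'; at [14:22] → '33328060'; at [23:32] → '336454987'; at [35:44] → '339794582'.
`\1` in the replacement pulls in group 1's text for each match.

'2rfn[330]oh[333]q[336]f55[339]n'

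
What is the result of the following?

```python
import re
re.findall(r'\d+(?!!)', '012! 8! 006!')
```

['01', '00']

`(?!…)`/`(?<!…)` only lets a position through if the neighbouring text does NOT match; no characters are consumed.
Walking the string: at [0:2] → '01'; at [8:10] → '00'.
`findall` yields the raw match text (2 of them) because the pattern has no groups.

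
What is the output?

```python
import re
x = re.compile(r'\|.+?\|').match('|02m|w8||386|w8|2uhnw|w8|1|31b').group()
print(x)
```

|02m|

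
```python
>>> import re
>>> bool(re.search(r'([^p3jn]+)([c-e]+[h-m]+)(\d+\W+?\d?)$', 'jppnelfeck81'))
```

False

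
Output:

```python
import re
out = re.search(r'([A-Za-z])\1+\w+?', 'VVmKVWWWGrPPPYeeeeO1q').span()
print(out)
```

(0, 3)

`\1` has to match the exact text group 1 already captured.
The match spans [0:3] → 'VVm'.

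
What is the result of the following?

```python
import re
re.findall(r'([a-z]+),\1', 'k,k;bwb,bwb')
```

['k', 'bwb']

`\1` has to match the exact text group 1 already captured.
With a single group, `findall` returns only what that group captured — 2 items.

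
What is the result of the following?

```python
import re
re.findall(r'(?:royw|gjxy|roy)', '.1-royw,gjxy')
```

The regex engine tests alternatives in the order written; an earlier branch that matches wins even if a later one would match more.
Walking the string: at [3:7] → 'royw'; at [8:12] → 'gjxy'.
Since nothing is captured, `findall` lists the 2 matched substrings directly.

['royw', 'gjxy']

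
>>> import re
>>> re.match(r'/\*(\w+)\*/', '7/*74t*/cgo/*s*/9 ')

None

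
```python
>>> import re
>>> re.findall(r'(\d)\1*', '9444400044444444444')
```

`\1` has to match the exact text group 1 already captured.
Because there's exactly one group, `findall` drops the full match and keeps group 1 from each hit.

['9', '4', '0', '4']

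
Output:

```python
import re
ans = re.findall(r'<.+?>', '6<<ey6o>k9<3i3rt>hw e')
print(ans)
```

A `+?`/`*?`/`{m,n}?` starts at its minimum and grows only as far as needed for what follows to match.
With no groups in the pattern, `findall` gives back each whole match — 2 here.

['<<ey6o>', '<3i3rt>']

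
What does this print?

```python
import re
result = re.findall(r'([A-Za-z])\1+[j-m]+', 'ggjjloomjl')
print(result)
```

['g', 'o']

`\1` has to match the exact text group 1 already captured.
One capturing group, so `findall` returns just the captured substring from each match — 2 in all.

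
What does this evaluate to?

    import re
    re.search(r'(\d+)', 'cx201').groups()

('201',)

The match spans [2:5] → '201'.
Captured: group 1 = '201'.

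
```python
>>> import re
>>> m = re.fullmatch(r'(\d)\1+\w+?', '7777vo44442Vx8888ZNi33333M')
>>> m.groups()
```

('7',)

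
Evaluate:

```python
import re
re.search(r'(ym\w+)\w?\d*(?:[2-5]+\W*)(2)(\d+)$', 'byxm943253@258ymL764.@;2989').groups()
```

('ymL76', '2', '989')

Pattern: the literal 'ym', then one or more of a word character (captured); then optionally a word character, then zero or more of a digit; then one or more of a character in [2-5], then zero or more of a non-word character (non-capturing group); then a literal '2' (captured); then one or more of a digit (captured); then anchored at the end.
Unlike `match`, `search` isn't anchored — it looks for the pattern anywhere in the string.
The match spans [14:27] → 'ymL764.@;2989'.
Captured: group 1 = 'ymL76', group 2 = '2', group 3 = '989'.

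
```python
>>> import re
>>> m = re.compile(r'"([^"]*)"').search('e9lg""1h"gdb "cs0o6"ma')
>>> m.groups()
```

The match spans [4:6] → '""'.
Captured: group 1 = ''.

('',)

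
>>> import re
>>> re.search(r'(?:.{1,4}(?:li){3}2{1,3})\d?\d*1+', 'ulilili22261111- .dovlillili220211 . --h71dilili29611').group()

'ulilili22261111'

The pattern matches 1 to 4 of any character, then the literal 'li' repeated 3 times, then 1 to 3 of a literal '2' (non-capturing group); then optionally a digit, then zero or more of a digit; then one or more of a literal '1'.
`search` walks the string left to right and returns the first match it finds.
The match spans [0:15] → 'ulilili22261111'.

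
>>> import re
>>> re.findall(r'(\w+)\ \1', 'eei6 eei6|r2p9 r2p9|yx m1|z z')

['eei6', 'r2p9', 'z']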